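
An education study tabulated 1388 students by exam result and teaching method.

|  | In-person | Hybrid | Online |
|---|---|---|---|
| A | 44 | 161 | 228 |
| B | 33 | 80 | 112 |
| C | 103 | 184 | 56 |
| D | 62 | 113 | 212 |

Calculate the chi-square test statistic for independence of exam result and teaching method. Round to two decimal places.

154.72

Row totals: 433, 225, 343, 387. Column totals: 242, 538, 608. Grand total N = 1388.
Expected counts (row total × column total / N):
  A, In-person: 433×242/1388 = 75.494
  A, Hybrid: 433×538/1388 = 167.834
  A, Online: 433×608/1388 = 189.671
  B, In-person: 225×242/1388 = 39.229
  B, Hybrid: 225×538/1388 = 87.212
  B, Online: 225×608/1388 = 98.559
  C, In-person: 343×242/1388 = 59.803
  C, Hybrid: 343×538/1388 = 132.950
  C, Online: 343×608/1388 = 150.248
  D, In-person: 387×242/1388 = 67.474
  D, Hybrid: 387×538/1388 = 150.004
  D, Online: 387×608/1388 = 169.522
Contributions (O − E)²/E:
  (44 − 75.494)²/75.494 = 13.1384
  (161 − 167.834)²/167.834 = 0.2783
  (228 − 189.671)²/189.671 = 7.7456
  (33 − 39.229)²/39.229 = 0.9891
  (80 − 87.212)²/87.212 = 0.5964
  (112 − 98.559)²/98.559 = 1.8330
  (103 − 59.803)²/59.803 = 31.2021
  (184 − 132.950)²/132.950 = 19.6021
  (56 − 150.248)²/150.248 = 59.1202
  (62 − 67.474)²/67.474 = 0.4441
  (113 − 150.004)²/150.004 = 9.1284
  (212 − 169.522)²/169.522 = 10.6439
χ² = 13.1384 + 0.2783 + 7.7456 + 0.9891 + 0.5964 + 1.8330 + 31.2021 + 19.6021 + 59.1202 + 0.4441 + 9.1284 + 10.6439 = 154.72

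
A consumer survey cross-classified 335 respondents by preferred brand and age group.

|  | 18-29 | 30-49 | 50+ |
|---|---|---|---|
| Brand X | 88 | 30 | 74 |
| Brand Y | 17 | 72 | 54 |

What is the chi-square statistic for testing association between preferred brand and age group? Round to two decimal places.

Row totals: 192, 143. Column totals: 105, 102, 128. Grand total N = 335.
Expected counts (row total × column total / N):
  Brand X, 18-29: 192×105/335 = 60.1791
  Brand X, 30-49: 192×102/335 = 58.4597
  Brand X, 50+: 192×128/335 = 73.3612
  Brand Y, 18-29: 143×105/335 = 44.8209
  Brand Y, 30-49: 143×102/335 = 43.5403
  Brand Y, 50+: 143×128/335 = 54.6388
Contributions (O − E)²/E:
  (88 − 60.1791)²/60.1791 = 12.8616
  (30 − 58.4597)²/58.4597 = 13.8549
  (74 − 73.3612)²/73.3612 = 0.0056
  (17 − 44.8209)²/44.8209 = 17.2688
  (72 − 43.5403)²/43.5403 = 18.6024
  (54 − 54.6388)²/54.6388 = 0.0075
χ² = 12.8616 + 13.8549 + 0.0056 + 17.2688 + 18.6024 + 0.0075 = 62.60

62.60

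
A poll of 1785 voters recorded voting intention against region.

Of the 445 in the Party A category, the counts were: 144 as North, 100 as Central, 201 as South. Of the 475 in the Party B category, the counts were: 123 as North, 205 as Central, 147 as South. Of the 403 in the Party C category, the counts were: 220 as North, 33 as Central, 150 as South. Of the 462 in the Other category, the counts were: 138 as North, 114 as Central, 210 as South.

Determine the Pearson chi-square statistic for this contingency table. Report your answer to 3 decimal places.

Row totals: 445, 475, 403, 462. Column totals: 625, 452, 708. Grand total N = 1785.
Expected counts (row total × column total / N):
  Party A, North: 445×625/1785 = 155.8123
  Party A, Central: 445×452/1785 = 112.6835
  Party A, South: 445×708/1785 = 176.5042
  Party B, North: 475×625/1785 = 166.3165
  Party B, Central: 475×452/1785 = 120.2801
  Party B, South: 475×708/1785 = 188.4034
  Party C, North: 403×625/1785 = 141.1064
  Party C, Central: 403×452/1785 = 102.0482
  Party C, South: 403×708/1785 = 159.8454
  Other, North: 462×625/1785 = 161.7647
  Other, Central: 462×452/1785 = 116.9882
  Other, South: 462×708/1785 = 183.2471
Contributions (O − E)²/E:
  (144 − 155.8123)²/155.8123 = 0.8955
  (100 − 112.6835)²/112.6835 = 1.4276
  (201 − 176.5042)²/176.5042 = 3.3996
  (123 − 166.3165)²/166.3165 = 11.2816
  (205 − 120.2801)²/120.2801 = 59.6729
  (147 − 188.4034)²/188.4034 = 9.0988
  (220 − 141.1064)²/141.1064 = 44.1100
  (33 − 102.0482)²/102.0482 = 46.7196
  (150 − 159.8454)²/159.8454 = 0.6064
  (138 − 161.7647)²/161.7647 = 3.4912
  (114 − 116.9882)²/116.9882 = 0.0763
  (210 − 183.2471)²/183.2471 = 3.9058
χ² = 0.8955 + 1.4276 + 3.3996 + 11.2816 + 59.6729 + 9.0988 + 44.1100 + 46.7196 + 0.6064 + 3.4912 + 0.0763 + 3.9058 = 184.685

184.685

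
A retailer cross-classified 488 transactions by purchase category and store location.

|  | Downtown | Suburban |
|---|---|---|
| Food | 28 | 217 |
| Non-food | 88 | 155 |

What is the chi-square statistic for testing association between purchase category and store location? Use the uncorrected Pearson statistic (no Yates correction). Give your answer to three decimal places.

41.360

Row totals: 245, 243. Column totals: 116, 372. Grand total N = 488.
Expected counts (row total × column total / N):
  Food, Downtown: 245×116/488 = 58.2377
  Food, Suburban: 245×372/488 = 186.7623
  Non-food, Downtown: 243×116/488 = 57.7623
  Non-food, Suburban: 243×372/488 = 185.2377
Contributions (O − E)²/E:
  (28 − 58.2377)²/58.2377 = 15.6998
  (217 − 186.7623)²/186.7623 = 4.8956
  (88 − 57.7623)²/57.7623 = 15.8290
  (155 − 185.2377)²/185.2377 = 4.9359
χ² = 15.6998 + 4.8956 + 15.8290 + 4.9359 = 41.360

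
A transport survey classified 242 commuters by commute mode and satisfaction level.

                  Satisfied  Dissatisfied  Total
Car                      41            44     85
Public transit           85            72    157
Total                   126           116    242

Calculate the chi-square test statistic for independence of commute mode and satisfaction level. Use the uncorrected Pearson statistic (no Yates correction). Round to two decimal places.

0.77

Grand total N = 242.
Expected counts (row total × column total / N):
  Car, Satisfied: 85×126/242 = 44.256
  Car, Dissatisfied: 85×116/242 = 40.744
  Public transit, Satisfied: 157×126/242 = 81.744
  Public transit, Dissatisfied: 157×116/242 = 75.256
Contributions (O − E)²/E:
  (41 − 44.256)²/44.256 = 0.2396
  (44 − 40.744)²/40.744 = 0.2602
  (85 − 81.744)²/81.744 = 0.1297
  (72 − 75.256)²/75.256 = 0.1409
χ² = 0.2396 + 0.2602 + 0.1297 + 0.1409 = 0.77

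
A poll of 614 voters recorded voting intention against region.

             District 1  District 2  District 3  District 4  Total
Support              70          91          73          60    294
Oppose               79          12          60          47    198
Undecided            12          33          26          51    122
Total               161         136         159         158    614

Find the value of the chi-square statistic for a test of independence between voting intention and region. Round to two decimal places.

Grand total N = 614.
Expected counts (row total × column total / N):
  Support, District 1: 294×161/614 = 77.091
  Support, District 2: 294×136/614 = 65.121
  Support, District 3: 294×159/614 = 76.134
  Support, District 4: 294×158/614 = 75.655
  Oppose, District 1: 198×161/614 = 51.919
  Oppose, District 2: 198×136/614 = 43.857
  Oppose, District 3: 198×159/614 = 51.274
  Oppose, District 4: 198×158/614 = 50.951
  Undecided, District 1: 122×161/614 = 31.990
  Undecided, District 2: 122×136/614 = 27.023
  Undecided, District 3: 122×159/614 = 31.593
  Undecided, District 4: 122×158/614 = 31.394
Contributions (O − E)²/E:
  (70 − 77.091)²/77.091 = 0.6522
  (91 − 65.121)²/65.121 = 10.2843
  (73 − 76.134)²/76.134 = 0.1290
  (60 − 75.655)²/75.655 = 3.2394
  (79 − 51.919)²/51.919 = 14.1255
  (12 − 43.857)²/43.857 = 23.1404
  (60 − 51.274)²/51.274 = 1.4850
  (47 − 50.951)²/50.951 = 0.3064
  (12 − 31.990)²/31.990 = 12.4914
  (33 − 27.023)²/27.023 = 1.3220
  (26 − 31.593)²/31.593 = 0.9901
  (51 − 31.394)²/31.394 = 12.2442
χ² = 0.6522 + 10.2843 + 0.1290 + 3.2394 + 14.1255 + 23.1404 + 1.4850 + 0.3064 + 12.4914 + 1.3220 + 0.9901 + 12.2442 = 80.41

80.41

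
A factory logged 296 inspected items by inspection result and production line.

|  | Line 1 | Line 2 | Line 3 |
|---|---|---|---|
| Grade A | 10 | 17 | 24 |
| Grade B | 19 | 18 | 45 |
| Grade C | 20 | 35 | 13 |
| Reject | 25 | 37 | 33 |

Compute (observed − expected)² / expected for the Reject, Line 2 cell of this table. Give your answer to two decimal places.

Row total (Reject) = 95; column total (Line 2) = 107; N = 296.
Expected count E = 95 × 107 / 296 = 34.341.
Contribution = (O − E)²/E = (37 − 34.341)² / 34.341 = 0.21.

0.21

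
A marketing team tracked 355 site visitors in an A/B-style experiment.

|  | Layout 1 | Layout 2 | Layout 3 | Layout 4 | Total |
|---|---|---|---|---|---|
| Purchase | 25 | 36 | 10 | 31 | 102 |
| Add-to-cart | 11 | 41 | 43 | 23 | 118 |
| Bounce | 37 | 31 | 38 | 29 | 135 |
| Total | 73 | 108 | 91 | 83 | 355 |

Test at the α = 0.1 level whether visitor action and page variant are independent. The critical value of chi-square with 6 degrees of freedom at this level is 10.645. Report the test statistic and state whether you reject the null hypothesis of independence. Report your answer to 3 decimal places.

Grand total N = 355.
Expected counts (row total × column total / N):
  Purchase, Layout 1: 102×73/355 = 20.9746
  Purchase, Layout 2: 102×108/355 = 31.0310
  Purchase, Layout 3: 102×91/355 = 26.1465
  Purchase, Layout 4: 102×83/355 = 23.8479
  Add-to-cart, Layout 1: 118×73/355 = 24.2648
  Add-to-cart, Layout 2: 118×108/355 = 35.8986
  Add-to-cart, Layout 3: 118×91/355 = 30.2479
  Add-to-cart, Layout 4: 118×83/355 = 27.5887
  Bounce, Layout 1: 135×73/355 = 27.7606
  Bounce, Layout 2: 135×108/355 = 41.0704
  Bounce, Layout 3: 135×91/355 = 34.6056
  Bounce, Layout 4: 135×83/355 = 31.5634
Contributions (O − E)²/E:
  (25 − 20.9746)²/20.9746 = 0.7725
  (36 − 31.0310)²/31.0310 = 0.7957
  (10 − 26.1465)²/26.1465 = 9.9711
  (31 − 23.8479)²/23.8479 = 2.1449
  (11 − 24.2648)²/24.2648 = 7.2514
  (41 − 35.8986)²/35.8986 = 0.7249
  (43 − 30.2479)²/30.2479 = 5.3761
  (23 − 27.5887)²/27.5887 = 0.7632
  (37 − 27.7606)²/27.7606 = 3.0751
  (31 − 41.0704)²/41.0704 = 2.4692
  (38 − 34.6056)²/34.6056 = 0.3330
  (29 − 31.5634)²/31.5634 = 0.2082
χ² = 0.7725 + 0.7957 + 9.9711 + 2.1449 + 7.2514 + 0.7249 + 5.3761 + 0.7632 + 3.0751 + 2.4692 + 0.3330 + 0.2082 = 33.885
df = (3−1)(4−1) = 6. Since 33.885 > 10.645, reject the null hypothesis of independence at α = 0.1.

33.885; reject H₀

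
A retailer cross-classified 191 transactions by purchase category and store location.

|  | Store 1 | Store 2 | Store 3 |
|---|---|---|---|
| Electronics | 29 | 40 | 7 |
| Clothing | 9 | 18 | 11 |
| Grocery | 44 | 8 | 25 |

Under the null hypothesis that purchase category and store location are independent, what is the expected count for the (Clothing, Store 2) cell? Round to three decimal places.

Row total (Clothing) = 38; column total (Store 2) = 66; grand total N = 191.
Expected count = (row total × column total) / N = 38 × 66 / 191 = 13.131.

13.131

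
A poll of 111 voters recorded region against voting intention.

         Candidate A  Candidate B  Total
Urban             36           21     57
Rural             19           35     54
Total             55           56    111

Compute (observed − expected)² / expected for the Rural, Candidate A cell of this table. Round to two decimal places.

Row total (Rural) = 54; column total (Candidate A) = 55; N = 111.
Expected count E = 54 × 55 / 111 = 26.757.
Contribution = (O − E)²/E = (19 − 26.757)² / 26.757 = 2.25.

2.25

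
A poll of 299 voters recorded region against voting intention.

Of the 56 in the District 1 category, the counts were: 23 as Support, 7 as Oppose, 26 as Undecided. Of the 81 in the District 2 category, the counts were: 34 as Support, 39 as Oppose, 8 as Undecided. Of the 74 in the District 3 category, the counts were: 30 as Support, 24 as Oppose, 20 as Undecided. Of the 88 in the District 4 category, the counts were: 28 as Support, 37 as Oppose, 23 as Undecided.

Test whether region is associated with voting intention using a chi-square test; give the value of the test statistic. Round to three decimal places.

31.868

Row totals: 56, 81, 74, 88. Column totals: 115, 107, 77. Grand total N = 299.
Expected counts (row total × column total / N):
  District 1, Support: 56×115/299 = 21.53846
  District 1, Oppose: 56×107/299 = 20.04013
  District 1, Undecided: 56×77/299 = 14.42140
  District 2, Support: 81×115/299 = 31.15385
  District 2, Oppose: 81×107/299 = 28.98662
  District 2, Undecided: 81×77/299 = 20.85953
  District 3, Support: 74×115/299 = 28.46154
  District 3, Oppose: 74×107/299 = 26.48161
  District 3, Undecided: 74×77/299 = 19.05686
  District 4, Support: 88×115/299 = 33.84615
  District 4, Oppose: 88×107/299 = 31.49164
  District 4, Undecided: 88×77/299 = 22.66221
Contributions (O − E)²/E:
  (23 − 21.53846)²/21.53846 = 0.0992
  (7 − 20.04013)²/20.04013 = 8.4852
  (26 − 14.42140)²/14.42140 = 9.2962
  (34 − 31.15385)²/31.15385 = 0.2600
  (39 − 28.98662)²/28.98662 = 3.4591
  (8 − 20.85953)²/20.85953 = 7.9277
  (30 − 28.46154)²/28.46154 = 0.0832
  (24 − 26.48161)²/26.48161 = 0.2326
  (20 − 19.05686)²/19.05686 = 0.0467
  (28 − 33.84615)²/33.84615 = 1.0098
  (37 − 31.49164)²/31.49164 = 0.9635
  (23 − 22.66221)²/22.66221 = 0.0050
χ² = 0.0992 + 8.4852 + 9.2962 + 0.2600 + 3.4591 + 7.9277 + 0.0832 + 0.2326 + 0.0467 + 1.0098 + 0.9635 + 0.0050 = 31.868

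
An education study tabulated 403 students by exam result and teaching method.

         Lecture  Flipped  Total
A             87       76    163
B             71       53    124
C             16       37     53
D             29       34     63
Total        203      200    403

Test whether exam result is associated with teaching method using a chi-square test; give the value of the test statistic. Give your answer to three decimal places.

12.051

Grand total N = 403.
Expected counts (row total × column total / N):
  A, Lecture: 163×203/403 = 82.1067
  A, Flipped: 163×200/403 = 80.8933
  B, Lecture: 124×203/403 = 62.4615
  B, Flipped: 124×200/403 = 61.5385
  C, Lecture: 53×203/403 = 26.6973
  C, Flipped: 53×200/403 = 26.3027
  D, Lecture: 63×203/403 = 31.7345
  D, Flipped: 63×200/403 = 31.2655
Contributions (O − E)²/E:
  (87 − 82.1067)²/82.1067 = 0.2916
  (76 − 80.8933)²/80.8933 = 0.2960
  (71 − 62.4615)²/62.4615 = 1.1672
  (53 − 61.5385)²/61.5385 = 1.1847
  (16 − 26.6973)²/26.6973 = 4.2863
  (37 − 26.3027)²/26.3027 = 4.3506
  (29 − 31.7345)²/31.7345 = 0.2356
  (34 − 31.2655)²/31.2655 = 0.2392
χ² = 0.2916 + 0.2960 + 1.1672 + 1.1847 + 4.2863 + 4.3506 + 0.2356 + 0.2392 = 12.051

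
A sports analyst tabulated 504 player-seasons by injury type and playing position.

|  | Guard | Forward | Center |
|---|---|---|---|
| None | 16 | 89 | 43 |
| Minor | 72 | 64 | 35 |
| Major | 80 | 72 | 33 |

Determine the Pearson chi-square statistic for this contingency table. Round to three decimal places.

Row totals: 148, 171, 185. Column totals: 168, 225, 111. Grand total N = 504.
Expected counts (row total × column total / N):
  None, Guard: 148×168/504 = 49.33333
  None, Forward: 148×225/504 = 66.07143
  None, Center: 148×111/504 = 32.59524
  Minor, Guard: 171×168/504 = 57.00000
  Minor, Forward: 171×225/504 = 76.33929
  Minor, Center: 171×111/504 = 37.66071
  Major, Guard: 185×168/504 = 61.66667
  Major, Forward: 185×225/504 = 82.58929
  Major, Center: 185×111/504 = 40.74405
Contributions (O − E)²/E:
  (16 − 49.33333)²/49.33333 = 22.5225
  (89 − 66.07143)²/66.07143 = 7.9568
  (43 − 32.59524)²/32.59524 = 3.3213
  (72 − 57.00000)²/57.00000 = 3.9474
  (64 − 76.33929)²/76.33929 = 1.9945
  (35 − 37.66071)²/37.66071 = 0.1880
  (80 − 61.66667)²/61.66667 = 5.4504
  (72 − 82.58929)²/82.58929 = 1.3577
  (33 − 40.74405)²/40.74405 = 1.4719
χ² = 22.5225 + 7.9568 + 3.3213 + 3.9474 + 1.9945 + 0.1880 + 5.4504 + 1.3577 + 1.4719 = 48.211

48.211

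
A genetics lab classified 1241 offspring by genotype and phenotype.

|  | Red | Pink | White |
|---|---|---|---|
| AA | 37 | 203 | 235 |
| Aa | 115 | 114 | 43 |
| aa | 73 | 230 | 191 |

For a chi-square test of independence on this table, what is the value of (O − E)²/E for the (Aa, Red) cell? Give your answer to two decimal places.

87.49

Row total (Aa) = 272; column total (Red) = 225; N = 1241.
Expected count E = 272 × 225 / 1241 = 49.3151.
Contribution = (O − E)²/E = (115 − 49.3151)² / 49.3151 = 87.49.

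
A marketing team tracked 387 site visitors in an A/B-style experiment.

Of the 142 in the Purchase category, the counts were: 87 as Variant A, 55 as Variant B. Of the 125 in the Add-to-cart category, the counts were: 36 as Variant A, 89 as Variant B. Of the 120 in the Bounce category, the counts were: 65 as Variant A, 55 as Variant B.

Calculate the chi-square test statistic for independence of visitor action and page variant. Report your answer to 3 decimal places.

30.228

Row totals: 142, 125, 120. Column totals: 188, 199. Grand total N = 387.
Expected counts (row total × column total / N):
  Purchase, Variant A: 142×188/387 = 68.9819
  Purchase, Variant B: 142×199/387 = 73.0181
  Add-to-cart, Variant A: 125×188/387 = 60.7235
  Add-to-cart, Variant B: 125×199/387 = 64.2765
  Bounce, Variant A: 120×188/387 = 58.2946
  Bounce, Variant B: 120×199/387 = 61.7054
Contributions (O − E)²/E:
  (87 − 68.9819)²/68.9819 = 4.7063
  (55 − 73.0181)²/73.0181 = 4.4462
  (36 − 60.7235)²/60.7235 = 10.0661
  (89 − 64.2765)²/64.2765 = 9.5097
  (65 − 58.2946)²/58.2946 = 0.7713
  (55 − 61.7054)²/61.7054 = 0.7287
χ² = 4.7063 + 4.4462 + 10.0661 + 9.5097 + 0.7713 + 0.7287 = 30.228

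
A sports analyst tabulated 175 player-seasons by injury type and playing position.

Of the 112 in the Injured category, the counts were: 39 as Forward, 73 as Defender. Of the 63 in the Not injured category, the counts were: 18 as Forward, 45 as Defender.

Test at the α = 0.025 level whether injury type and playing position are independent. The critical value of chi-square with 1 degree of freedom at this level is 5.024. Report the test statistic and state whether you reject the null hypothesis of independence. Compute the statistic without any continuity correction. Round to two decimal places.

Row totals: 112, 63. Column totals: 57, 118. Grand total N = 175.
Expected counts (row total × column total / N):
  Injured, Forward: 112×57/175 = 36.480
  Injured, Defender: 112×118/175 = 75.520
  Not injured, Forward: 63×57/175 = 20.520
  Not injured, Defender: 63×118/175 = 42.480
Contributions (O − E)²/E:
  (39 − 36.480)²/36.480 = 0.1741
  (73 − 75.520)²/75.520 = 0.0841
  (18 − 20.520)²/20.520 = 0.3095
  (45 − 42.480)²/42.480 = 0.1495
χ² = 0.1741 + 0.0841 + 0.3095 + 0.1495 = 0.72
df = (2−1)(2−1) = 1. Since 0.72 < 5.024, fail to reject the null hypothesis of independence at α = 0.025.

0.72; fail to reject H₀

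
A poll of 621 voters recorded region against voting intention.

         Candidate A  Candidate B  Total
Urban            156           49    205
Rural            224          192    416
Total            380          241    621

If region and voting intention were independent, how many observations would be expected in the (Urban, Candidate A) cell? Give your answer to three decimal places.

125.443

Row total (Urban) = 205; column total (Candidate A) = 380; grand total N = 621.
Expected count = (row total × column total) / N = 205 × 380 / 621 = 125.443.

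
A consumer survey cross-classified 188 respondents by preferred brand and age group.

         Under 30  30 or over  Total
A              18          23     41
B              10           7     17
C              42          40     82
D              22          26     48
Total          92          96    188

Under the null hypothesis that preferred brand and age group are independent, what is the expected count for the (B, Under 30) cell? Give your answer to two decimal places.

Row total (B) = 17; column total (Under 30) = 92; grand total N = 188.
Expected count = (row total × column total) / N = 17 × 92 / 188 = 8.32.

8.32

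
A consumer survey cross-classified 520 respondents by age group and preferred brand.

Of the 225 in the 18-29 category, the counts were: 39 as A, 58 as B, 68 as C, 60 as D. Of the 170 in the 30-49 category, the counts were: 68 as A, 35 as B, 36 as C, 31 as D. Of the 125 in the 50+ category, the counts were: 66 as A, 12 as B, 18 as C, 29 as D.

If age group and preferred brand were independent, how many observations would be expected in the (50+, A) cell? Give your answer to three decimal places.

41.587

Row total (50+) = 125; column total (A) = 173; grand total N = 520.
Expected count = (row total × column total) / N = 125 × 173 / 520 = 41.587.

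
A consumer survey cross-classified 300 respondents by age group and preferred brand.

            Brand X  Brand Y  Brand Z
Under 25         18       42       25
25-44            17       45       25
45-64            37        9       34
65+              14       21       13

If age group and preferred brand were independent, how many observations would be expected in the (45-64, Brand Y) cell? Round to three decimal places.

31.200

Row total (45-64) = 80; column total (Brand Y) = 117; grand total N = 300.
Expected count = (row total × column total) / N = 80 × 117 / 300 = 31.200.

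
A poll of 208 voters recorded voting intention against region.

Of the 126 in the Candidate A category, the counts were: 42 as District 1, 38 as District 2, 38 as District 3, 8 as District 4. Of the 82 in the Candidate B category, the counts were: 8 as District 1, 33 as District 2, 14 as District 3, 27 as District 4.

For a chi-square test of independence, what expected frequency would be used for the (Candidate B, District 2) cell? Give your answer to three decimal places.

27.990

Row total (Candidate B) = 82; column total (District 2) = 71; grand total N = 208.
Expected count = (row total × column total) / N = 82 × 71 / 208 = 27.990.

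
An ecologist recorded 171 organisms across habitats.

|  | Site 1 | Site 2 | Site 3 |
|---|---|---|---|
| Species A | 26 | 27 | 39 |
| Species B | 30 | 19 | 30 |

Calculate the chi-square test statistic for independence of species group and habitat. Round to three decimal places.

1.873

Row totals: 92, 79. Column totals: 56, 46, 69. Grand total N = 171.
Expected counts (row total × column total / N):
  Species A, Site 1: 92×56/171 = 30.1287
  Species A, Site 2: 92×46/171 = 24.7485
  Species A, Site 3: 92×69/171 = 37.1228
  Species B, Site 1: 79×56/171 = 25.8713
  Species B, Site 2: 79×46/171 = 21.2515
  Species B, Site 3: 79×69/171 = 31.8772
Contributions (O − E)²/E:
  (26 − 30.1287)²/30.1287 = 0.5658
  (27 − 24.7485)²/24.7485 = 0.2048
  (39 − 37.1228)²/37.1228 = 0.0949
  (30 − 25.8713)²/25.8713 = 0.6589
  (19 − 21.2515)²/21.2515 = 0.2385
  (30 − 31.8772)²/31.8772 = 0.1105
χ² = 0.5658 + 0.2048 + 0.0949 + 0.6589 + 0.2385 + 0.1105 = 1.873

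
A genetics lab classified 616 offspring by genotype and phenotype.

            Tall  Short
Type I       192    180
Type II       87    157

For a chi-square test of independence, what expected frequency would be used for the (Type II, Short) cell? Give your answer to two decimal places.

Row total (Type II) = 244; column total (Short) = 337; grand total N = 616.
Expected count = (row total × column total) / N = 244 × 337 / 616 = 133.49.

133.49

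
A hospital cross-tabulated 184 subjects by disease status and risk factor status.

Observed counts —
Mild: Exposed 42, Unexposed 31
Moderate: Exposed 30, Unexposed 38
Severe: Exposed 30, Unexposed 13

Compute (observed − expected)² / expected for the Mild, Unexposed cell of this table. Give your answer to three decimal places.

0.072

Row total (Mild) = 73; column total (Unexposed) = 82; N = 184.
Expected count E = 73 × 82 / 184 = 32.5326.
Contribution = (O − E)²/E = (31 − 32.5326)² / 32.5326 = 0.072.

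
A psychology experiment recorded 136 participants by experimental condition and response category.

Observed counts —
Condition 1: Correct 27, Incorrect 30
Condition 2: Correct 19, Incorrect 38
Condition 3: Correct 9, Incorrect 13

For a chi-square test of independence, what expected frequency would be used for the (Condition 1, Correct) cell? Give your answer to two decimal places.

23.05

Row total (Condition 1) = 57; column total (Correct) = 55; grand total N = 136.
Expected count = (row total × column total) / N = 57 × 55 / 136 = 23.05.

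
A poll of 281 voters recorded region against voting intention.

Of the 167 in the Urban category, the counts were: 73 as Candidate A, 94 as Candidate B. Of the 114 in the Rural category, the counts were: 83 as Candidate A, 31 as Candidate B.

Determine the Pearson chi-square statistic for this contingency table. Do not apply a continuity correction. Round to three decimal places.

23.223

Row totals: 167, 114. Column totals: 156, 125. Grand total N = 281.
Expected counts (row total × column total / N):
  Urban, Candidate A: 167×156/281 = 92.7117
  Urban, Candidate B: 167×125/281 = 74.2883
  Rural, Candidate A: 114×156/281 = 63.2883
  Rural, Candidate B: 114×125/281 = 50.7117
Contributions (O − E)²/E:
  (73 − 92.7117)²/92.7117 = 4.1910
  (94 − 74.2883)²/74.2883 = 5.2303
  (83 − 63.2883)²/63.2883 = 6.1394
  (31 − 50.7117)²/50.7117 = 7.6620
χ² = 4.1910 + 5.2303 + 6.1394 + 7.6620 = 23.223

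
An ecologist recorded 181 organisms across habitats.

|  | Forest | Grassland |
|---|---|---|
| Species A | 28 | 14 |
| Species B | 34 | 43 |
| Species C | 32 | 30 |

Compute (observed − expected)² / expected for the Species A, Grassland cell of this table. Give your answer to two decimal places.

1.90

Row total (Species A) = 42; column total (Grassland) = 87; N = 181.
Expected count E = 42 × 87 / 181 = 20.188.
Contribution = (O − E)²/E = (14 − 20.188)² / 20.188 = 1.90.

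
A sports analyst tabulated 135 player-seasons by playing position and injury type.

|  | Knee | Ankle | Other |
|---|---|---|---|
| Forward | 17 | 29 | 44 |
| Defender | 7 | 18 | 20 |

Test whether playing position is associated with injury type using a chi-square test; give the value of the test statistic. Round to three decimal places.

Row totals: 90, 45. Column totals: 24, 47, 64. Grand total N = 135.
Expected counts (row total × column total / N):
  Forward, Knee: 90×24/135 = 16.0000
  Forward, Ankle: 90×47/135 = 31.3333
  Forward, Other: 90×64/135 = 42.6667
  Defender, Knee: 45×24/135 = 8.0000
  Defender, Ankle: 45×47/135 = 15.6667
  Defender, Other: 45×64/135 = 21.3333
Contributions (O − E)²/E:
  (17 − 16.0000)²/16.0000 = 0.0625
  (29 − 31.3333)²/31.3333 = 0.1738
  (44 − 42.6667)²/42.6667 = 0.0417
  (7 − 8.0000)²/8.0000 = 0.1250
  (18 − 15.6667)²/15.6667 = 0.3475
  (20 − 21.3333)²/21.3333 = 0.0833
χ² = 0.0625 + 0.1738 + 0.0417 + 0.1250 + 0.3475 + 0.0833 = 0.834

0.834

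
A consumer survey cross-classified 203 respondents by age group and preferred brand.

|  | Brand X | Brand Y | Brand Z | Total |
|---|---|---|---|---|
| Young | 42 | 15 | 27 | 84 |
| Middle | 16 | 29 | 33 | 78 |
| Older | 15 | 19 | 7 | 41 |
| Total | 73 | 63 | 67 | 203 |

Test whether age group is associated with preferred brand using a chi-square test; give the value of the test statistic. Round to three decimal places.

23.746

Grand total N = 203.
Expected counts (row total × column total / N):
  Young, Brand X: 84×73/203 = 30.2069
  Young, Brand Y: 84×63/203 = 26.0690
  Young, Brand Z: 84×67/203 = 27.7241
  Middle, Brand X: 78×73/203 = 28.0493
  Middle, Brand Y: 78×63/203 = 24.2069
  Middle, Brand Z: 78×67/203 = 25.7438
  Older, Brand X: 41×73/203 = 14.7438
  Older, Brand Y: 41×63/203 = 12.7241
  Older, Brand Z: 41×67/203 = 13.5320
Contributions (O − E)²/E:
  (42 − 30.2069)²/30.2069 = 4.6042
  (15 − 26.0690)²/26.0690 = 4.6999
  (27 − 27.7241)²/27.7241 = 0.0189
  (16 − 28.0493)²/28.0493 = 5.1761
  (29 − 24.2069)²/24.2069 = 0.9491
  (33 − 25.7438)²/25.7438 = 2.0452
  (15 − 14.7438)²/14.7438 = 0.0045
  (19 − 12.7241)²/12.7241 = 3.0955
  (7 − 13.5320)²/13.5320 = 3.1530
χ² = 4.6042 + 4.6999 + 0.0189 + 5.1761 + 0.9491 + 2.0452 + 0.0045 + 3.0955 + 3.1530 = 23.746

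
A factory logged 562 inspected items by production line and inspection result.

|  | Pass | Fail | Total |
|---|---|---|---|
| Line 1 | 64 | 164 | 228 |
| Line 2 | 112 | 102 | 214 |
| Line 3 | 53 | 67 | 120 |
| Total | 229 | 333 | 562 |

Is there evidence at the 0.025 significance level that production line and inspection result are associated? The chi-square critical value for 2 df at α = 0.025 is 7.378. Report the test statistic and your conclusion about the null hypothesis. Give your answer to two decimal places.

Grand total N = 562.
Expected counts (row total × column total / N):
  Line 1, Pass: 228×229/562 = 92.904
  Line 1, Fail: 228×333/562 = 135.096
  Line 2, Pass: 214×229/562 = 87.199
  Line 2, Fail: 214×333/562 = 126.801
  Line 3, Pass: 120×229/562 = 48.897
  Line 3, Fail: 120×333/562 = 71.103
Contributions (O − E)²/E:
  (64 − 92.904)²/92.904 = 8.9925
  (164 − 135.096)²/135.096 = 6.1841
  (112 − 87.199)²/87.199 = 7.0539
  (102 − 126.801)²/126.801 = 4.8508
  (53 − 48.897)²/48.897 = 0.3443
  (67 − 71.103)²/71.103 = 0.2368
χ² = 8.9925 + 6.1841 + 7.0539 + 4.8508 + 0.3443 + 0.2368 = 27.66
df = (3−1)(2−1) = 2. Since 27.66 > 7.378, reject the null hypothesis of independence at α = 0.025.

27.66; reject H₀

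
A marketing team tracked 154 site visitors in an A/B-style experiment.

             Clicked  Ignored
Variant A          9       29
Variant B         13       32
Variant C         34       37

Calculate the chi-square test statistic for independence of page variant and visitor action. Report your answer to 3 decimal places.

Row totals: 38, 45, 71. Column totals: 56, 98. Grand total N = 154.
Expected counts (row total × column total / N):
  Variant A, Clicked: 38×56/154 = 13.8182
  Variant A, Ignored: 38×98/154 = 24.1818
  Variant B, Clicked: 45×56/154 = 16.3636
  Variant B, Ignored: 45×98/154 = 28.6364
  Variant C, Clicked: 71×56/154 = 25.8182
  Variant C, Ignored: 71×98/154 = 45.1818
Contributions (O − E)²/E:
  (9 − 13.8182)²/13.8182 = 1.6800
  (29 − 24.1818)²/24.1818 = 0.9600
  (13 − 16.3636)²/16.3636 = 0.6914
  (32 − 28.6364)²/28.6364 = 0.3951
  (34 − 25.8182)²/25.8182 = 2.5928
  (37 − 45.1818)²/45.1818 = 1.4816
χ² = 1.6800 + 0.9600 + 0.6914 + 0.3951 + 2.5928 + 1.4816 = 7.801

7.801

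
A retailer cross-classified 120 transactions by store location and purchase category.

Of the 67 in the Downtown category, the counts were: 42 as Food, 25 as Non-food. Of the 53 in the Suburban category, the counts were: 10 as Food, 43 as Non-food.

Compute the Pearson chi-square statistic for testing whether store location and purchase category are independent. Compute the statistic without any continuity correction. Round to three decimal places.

23.139

Row totals: 67, 53. Column totals: 52, 68. Grand total N = 120.
Expected counts (row total × column total / N):
  Downtown, Food: 67×52/120 = 29.0333
  Downtown, Non-food: 67×68/120 = 37.9667
  Suburban, Food: 53×52/120 = 22.9667
  Suburban, Non-food: 53×68/120 = 30.0333
Contributions (O − E)²/E:
  (42 − 29.0333)²/29.0333 = 5.7911
  (25 − 37.9667)²/37.9667 = 4.4285
  (10 − 22.9667)²/22.9667 = 7.3208
  (43 − 30.0333)²/30.0333 = 5.5983
χ² = 5.7911 + 4.4285 + 7.3208 + 5.5983 = 23.139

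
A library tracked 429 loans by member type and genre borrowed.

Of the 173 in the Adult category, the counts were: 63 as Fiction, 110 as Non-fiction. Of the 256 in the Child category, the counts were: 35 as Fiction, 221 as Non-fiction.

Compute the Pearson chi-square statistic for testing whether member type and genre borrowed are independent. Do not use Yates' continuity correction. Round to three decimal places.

Row totals: 173, 256. Column totals: 98, 331. Grand total N = 429.
Expected counts (row total × column total / N):
  Adult, Fiction: 173×98/429 = 39.519814
  Adult, Non-fiction: 173×331/429 = 133.480186
  Child, Fiction: 256×98/429 = 58.480186
  Child, Non-fiction: 256×331/429 = 197.519814
Contributions (O − E)²/E:
  (63 − 39.519814)²/39.519814 = 13.9504
  (110 − 133.480186)²/133.480186 = 4.1303
  (35 − 58.480186)²/58.480186 = 9.4275
  (221 − 197.519814)²/197.519814 = 2.7912
χ² = 13.9504 + 4.1303 + 9.4275 + 2.7912 = 30.299

30.299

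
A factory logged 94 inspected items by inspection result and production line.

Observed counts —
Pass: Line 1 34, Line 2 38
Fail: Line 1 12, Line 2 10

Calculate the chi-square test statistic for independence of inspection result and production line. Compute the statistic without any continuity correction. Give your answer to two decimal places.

Row totals: 72, 22. Column totals: 46, 48. Grand total N = 94.
Expected counts (row total × column total / N):
  Pass, Line 1: 72×46/94 = 35.234
  Pass, Line 2: 72×48/94 = 36.766
  Fail, Line 1: 22×46/94 = 10.766
  Fail, Line 2: 22×48/94 = 11.234
Contributions (O − E)²/E:
  (34 − 35.234)²/35.234 = 0.0432
  (38 − 36.766)²/36.766 = 0.0414
  (12 − 10.766)²/10.766 = 0.1414
  (10 − 11.234)²/11.234 = 0.1355
χ² = 0.0432 + 0.0414 + 0.1414 + 0.1355 = 0.36

0.36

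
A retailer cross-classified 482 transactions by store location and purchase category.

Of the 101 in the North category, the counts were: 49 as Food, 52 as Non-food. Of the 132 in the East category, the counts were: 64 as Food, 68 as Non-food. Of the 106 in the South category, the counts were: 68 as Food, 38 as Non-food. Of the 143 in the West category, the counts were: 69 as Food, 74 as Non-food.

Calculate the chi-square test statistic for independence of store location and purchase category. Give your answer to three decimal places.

Row totals: 101, 132, 106, 143. Column totals: 250, 232. Grand total N = 482.
Expected counts (row total × column total / N):
  North, Food: 101×250/482 = 52.3859
  North, Non-food: 101×232/482 = 48.6141
  East, Food: 132×250/482 = 68.4647
  East, Non-food: 132×232/482 = 63.5353
  South, Food: 106×250/482 = 54.9793
  South, Non-food: 106×232/482 = 51.0207
  West, Food: 143×250/482 = 74.1701
  West, Non-food: 143×232/482 = 68.8299
Contributions (O − E)²/E:
  (49 − 52.3859)²/52.3859 = 0.2188
  (52 − 48.6141)²/48.6141 = 0.2358
  (64 − 68.4647)²/68.4647 = 0.2912
  (68 − 63.5353)²/63.5353 = 0.3137
  (68 − 54.9793)²/54.9793 = 3.0837
  (38 − 51.0207)²/51.0207 = 3.3229
  (69 − 74.1701)²/74.1701 = 0.3604
  (74 − 68.8299)²/68.8299 = 0.3883
χ² = 0.2188 + 0.2358 + 0.2912 + 0.3137 + 3.0837 + 3.3229 + 0.3604 + 0.3883 = 8.215

8.215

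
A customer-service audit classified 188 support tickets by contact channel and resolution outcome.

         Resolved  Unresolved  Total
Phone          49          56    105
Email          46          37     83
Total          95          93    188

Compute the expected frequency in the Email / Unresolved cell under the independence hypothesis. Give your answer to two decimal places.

41.06

Row total (Email) = 83; column total (Unresolved) = 93; grand total N = 188.
Expected count = (row total × column total) / N = 83 × 93 / 188 = 41.06.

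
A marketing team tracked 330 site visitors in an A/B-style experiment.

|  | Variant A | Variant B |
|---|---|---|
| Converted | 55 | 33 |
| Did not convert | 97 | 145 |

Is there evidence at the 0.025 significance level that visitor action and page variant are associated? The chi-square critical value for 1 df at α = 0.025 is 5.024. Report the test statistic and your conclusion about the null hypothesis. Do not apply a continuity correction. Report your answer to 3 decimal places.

13.053; reject H₀

Row totals: 88, 242. Column totals: 152, 178. Grand total N = 330.
Expected counts (row total × column total / N):
  Converted, Variant A: 88×152/330 = 40.5333
  Converted, Variant B: 88×178/330 = 47.4667
  Did not convert, Variant A: 242×152/330 = 111.4667
  Did not convert, Variant B: 242×178/330 = 130.5333
Contributions (O − E)²/E:
  (55 − 40.5333)²/40.5333 = 5.1633
  (33 − 47.4667)²/47.4667 = 4.4091
  (97 − 111.4667)²/111.4667 = 1.8776
  (145 − 130.5333)²/130.5333 = 1.6033
χ² = 5.1633 + 4.4091 + 1.8776 + 1.6033 = 13.053
df = (2−1)(2−1) = 1. Since 13.053 > 5.024, reject the null hypothesis of independence at α = 0.025.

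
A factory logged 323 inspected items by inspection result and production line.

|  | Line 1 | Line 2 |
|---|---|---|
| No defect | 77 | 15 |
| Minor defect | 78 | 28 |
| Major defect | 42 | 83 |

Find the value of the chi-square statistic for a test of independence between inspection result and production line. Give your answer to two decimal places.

66.42

Row totals: 92, 106, 125. Column totals: 197, 126. Grand total N = 323.
Expected counts (row total × column total / N):
  No defect, Line 1: 92×197/323 = 56.111
  No defect, Line 2: 92×126/323 = 35.889
  Minor defect, Line 1: 106×197/323 = 64.650
  Minor defect, Line 2: 106×126/323 = 41.350
  Major defect, Line 1: 125×197/323 = 76.238
  Major defect, Line 2: 125×126/323 = 48.762
Contributions (O − E)²/E:
  (77 − 56.111)²/56.111 = 7.7766
  (15 − 35.889)²/35.889 = 12.1583
  (78 − 64.650)²/64.650 = 2.7567
  (28 − 41.350)²/41.350 = 4.3101
  (42 − 76.238)²/76.238 = 15.3761
  (83 − 48.762)²/48.762 = 24.0400
χ² = 7.7766 + 12.1583 + 2.7567 + 4.3101 + 15.3761 + 24.0400 = 66.42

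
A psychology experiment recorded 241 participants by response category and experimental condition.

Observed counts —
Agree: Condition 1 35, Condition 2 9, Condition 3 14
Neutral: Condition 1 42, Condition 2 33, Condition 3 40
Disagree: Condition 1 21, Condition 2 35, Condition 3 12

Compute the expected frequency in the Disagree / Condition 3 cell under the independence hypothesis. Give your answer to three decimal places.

18.622

Row total (Disagree) = 68; column total (Condition 3) = 66; grand total N = 241.
Expected count = (row total × column total) / N = 68 × 66 / 241 = 18.622.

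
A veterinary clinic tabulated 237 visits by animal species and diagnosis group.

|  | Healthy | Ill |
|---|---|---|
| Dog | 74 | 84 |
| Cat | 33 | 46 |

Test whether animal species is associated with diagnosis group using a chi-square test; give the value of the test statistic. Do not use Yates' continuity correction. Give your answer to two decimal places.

Row totals: 158, 79. Column totals: 107, 130. Grand total N = 237.
Expected counts (row total × column total / N):
  Dog, Healthy: 158×107/237 = 71.333
  Dog, Ill: 158×130/237 = 86.667
  Cat, Healthy: 79×107/237 = 35.667
  Cat, Ill: 79×130/237 = 43.333
Contributions (O − E)²/E:
  (74 − 71.333)²/71.333 = 0.0997
  (84 − 86.667)²/86.667 = 0.0821
  (33 − 35.667)²/35.667 = 0.1994
  (46 − 43.333)²/43.333 = 0.1641
χ² = 0.0997 + 0.0821 + 0.1994 + 0.1641 = 0.55

0.55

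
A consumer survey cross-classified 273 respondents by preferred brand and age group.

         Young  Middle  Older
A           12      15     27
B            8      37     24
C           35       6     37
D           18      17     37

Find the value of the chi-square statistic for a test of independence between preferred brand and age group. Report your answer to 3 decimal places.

Row totals: 54, 69, 78, 72. Column totals: 73, 75, 125. Grand total N = 273.
Expected counts (row total × column total / N):
  A, Young: 54×73/273 = 14.4396
  A, Middle: 54×75/273 = 14.8352
  A, Older: 54×125/273 = 24.7253
  B, Young: 69×73/273 = 18.4505
  B, Middle: 69×75/273 = 18.9560
  B, Older: 69×125/273 = 31.5934
  C, Young: 78×73/273 = 20.8571
  C, Middle: 78×75/273 = 21.4286
  C, Older: 78×125/273 = 35.7143
  D, Young: 72×73/273 = 19.2527
  D, Middle: 72×75/273 = 19.7802
  D, Older: 72×125/273 = 32.9670
Contributions (O − E)²/E:
  (12 − 14.4396)²/14.4396 = 0.4122
  (15 − 14.8352)²/14.8352 = 0.0018
  (27 − 24.7253)²/24.7253 = 0.2093
  (8 − 18.4505)²/18.4505 = 5.9192
  (37 − 18.9560)²/18.9560 = 17.1759
  (24 − 31.5934)²/31.5934 = 1.8251
  (35 − 20.8571)²/20.8571 = 9.5901
  (6 − 21.4286)²/21.4286 = 11.1086
  (37 − 35.7143)²/35.7143 = 0.0463
  (18 − 19.2527)²/19.2527 = 0.0815
  (17 − 19.7802)²/19.7802 = 0.3908
  (37 − 32.9670)²/32.9670 = 0.4934
χ² = 0.4122 + 0.0018 + 0.2093 + 5.9192 + 17.1759 + 1.8251 + 9.5901 + 11.1086 + 0.0463 + 0.0815 + 0.3908 + 0.4934 = 47.254

47.254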